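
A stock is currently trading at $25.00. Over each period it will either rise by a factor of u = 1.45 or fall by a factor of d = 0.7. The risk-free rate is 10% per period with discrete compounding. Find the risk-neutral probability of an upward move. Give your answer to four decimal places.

p = 0.5333

Risk-neutral probability p = (1 + 0.1 − 0.7)/(1.45 − 0.7) = 0.4000/0.7500 = 0.5333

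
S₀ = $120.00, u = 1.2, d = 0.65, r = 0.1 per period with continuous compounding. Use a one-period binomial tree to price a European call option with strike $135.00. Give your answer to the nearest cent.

Risk-neutral probability p = (e^0.1 − 0.65)/(1.2 − 0.65) = 0.4552/0.5500 = 0.8276
Terminal stock prices: S_u = 144, S_d = 78
Terminal payoffs (S − K): max(9, 0) = 9, max(-57, 0) = 0
Node 0 (S = 120): V_0 = e^(−0.1)·[0.8276·9.0000 + 0.1724·0.0000] = 6.7395

$6.74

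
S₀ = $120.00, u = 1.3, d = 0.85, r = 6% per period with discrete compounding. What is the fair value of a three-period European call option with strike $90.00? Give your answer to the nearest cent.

$46.51

Risk-neutral probability p = (1 + 0.06 − 0.85)/(1.3 − 0.85) = 0.2100/0.4500 = 0.4667
Terminal stock prices: S_uuu = 263.6, S_uud = 172.4, S_udd = 112.7, S_ddd = 73.69
Terminal payoffs (S − K): max(173.6, 0) = 173.6, max(82.38, 0) = 82.38, max(22.71, 0) = 22.71, max(-16.31, 0) = 0
Node uu (S = 202.8): V_uu = 1/1.06·[0.4667·173.6400 + 0.5333·82.3800] = 117.8943
Node ud (S = 132.6): V_ud = 1/1.06·[0.4667·82.3800 + 0.5333·22.7100] = 47.6943
Node dd (S = 86.7): V_dd = 1/1.06·[0.4667·22.7100 + 0.5333·0.0000] = 9.9981
Node u (S = 156): V_u = 1/1.06·[0.4667·117.8943 + 0.5333·47.6943] = 75.9003
Node d (S = 102): V_d = 1/1.06·[0.4667·47.6943 + 0.5333·9.9981] = 26.0280
Node 0 (S = 120): V_0 = 1/1.06·[0.4667·75.9003 + 0.5333·26.0280] = 46.5111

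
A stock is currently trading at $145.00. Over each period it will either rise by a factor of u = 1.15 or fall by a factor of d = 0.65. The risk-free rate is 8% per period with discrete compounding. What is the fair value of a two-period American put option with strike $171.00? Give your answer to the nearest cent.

$26.00

Risk-neutral probability p = (1 + 0.08 − 0.65)/(1.15 − 0.65) = 0.4300/0.5000 = 0.8600
Terminal stock prices: S_uu = 191.8, S_ud = 108.4, S_dd = 61.26
Terminal payoffs (K − S): max(-20.76, 0) = 0, max(62.61, 0) = 62.61, max(109.7, 0) = 109.7
Node u (S = 166.8): continuation = 1/1.08·[0.8600·0.0000 + 0.1400·62.6125] = 8.1164; exercise value = 4.2500 ≤ continuation, so V_u = 8.1164
Node d (S = 94.25): continuation = 1/1.08·[0.8600·62.6125 + 0.1400·109.7375] = 64.0833; exercise value = 76.7500 > continuation, so V_d = 76.7500 (exercise)
Node 0 (S = 145): continuation = 1/1.08·[0.8600·8.1164 + 0.1400·76.7500] = 16.4122; exercise value = 26.0000 > continuation, so V_0 = 26.0000 (exercise)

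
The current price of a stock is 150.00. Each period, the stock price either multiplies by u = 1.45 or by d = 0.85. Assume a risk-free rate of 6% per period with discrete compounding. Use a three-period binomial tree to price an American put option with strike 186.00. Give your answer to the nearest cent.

39.46

Risk-neutral probability p = (1 + 0.06 − 0.85)/(1.45 − 0.85) = 0.2100/0.6000 = 0.3500
Terminal stock prices: S_uuu = 457.3, S_uud = 268.1, S_udd = 157.1, S_ddd = 92.12
Terminal payoffs (K − S): max(-271.3, 0) = 0, max(-82.07, 0) = 0, max(28.86, 0) = 28.86, max(93.88, 0) = 93.88
Node uu (S = 315.4): continuation = 1/1.06·[0.3500·0.0000 + 0.6500·0.0000] = 0.0000; exercise value = 0.0000 ≤ continuation, so V_uu = 0.0000
Node ud (S = 184.9): continuation = 1/1.06·[0.3500·0.0000 + 0.6500·28.8563] = 17.6949; exercise value = 1.1250 ≤ continuation, so V_ud = 17.6949
Node dd (S = 108.4): continuation = 1/1.06·[0.3500·28.8563 + 0.6500·93.8813] = 67.0967; exercise value = 77.6250 > continuation, so V_dd = 77.6250 (exercise)
Node u (S = 217.5): continuation = 1/1.06·[0.3500·0.0000 + 0.6500·17.6949] = 10.8506; exercise value = 0.0000 ≤ continuation, so V_u = 10.8506
Node d (S = 127.5): continuation = 1/1.06·[0.3500·17.6949 + 0.6500·77.6250] = 53.4429; exercise value = 58.5000 > continuation, so V_d = 58.5000 (exercise)
Node 0 (S = 150): continuation = 1/1.06·[0.3500·10.8506 + 0.6500·58.5000] = 39.4554; exercise value = 36.0000 ≤ continuation, so V_0 = 39.4554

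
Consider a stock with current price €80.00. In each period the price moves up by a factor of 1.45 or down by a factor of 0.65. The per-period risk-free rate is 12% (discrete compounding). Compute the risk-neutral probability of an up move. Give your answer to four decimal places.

Risk-neutral probability p = (1 + 0.12 − 0.65)/(1.45 − 0.65) = 0.4700/0.8000 = 0.5875

p = 0.5875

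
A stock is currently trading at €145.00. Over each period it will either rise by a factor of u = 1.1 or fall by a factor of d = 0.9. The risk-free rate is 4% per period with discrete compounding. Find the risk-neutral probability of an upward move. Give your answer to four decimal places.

p = 0.7000

Risk-neutral probability p = (1 + 0.04 − 0.9)/(1.1 − 0.9) = 0.1400/0.2000 = 0.7000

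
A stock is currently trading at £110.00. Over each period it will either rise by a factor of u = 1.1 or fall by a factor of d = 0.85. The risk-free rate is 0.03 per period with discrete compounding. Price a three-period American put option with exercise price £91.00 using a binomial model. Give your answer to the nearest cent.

Risk-neutral probability p = (1 + 0.03 − 0.85)/(1.1 − 0.85) = 0.1800/0.2500 = 0.7200
Terminal stock prices: S_uuu = 146.4, S_uud = 113.1, S_udd = 87.42, S_ddd = 67.55
Terminal payoffs (K − S): max(-55.41, 0) = 0, max(-22.14, 0) = 0, max(3.578, 0) = 3.578, max(23.45, 0) = 23.45
Node uu (S = 133.1): continuation = 1/1.03·[0.7200·0.0000 + 0.2800·0.0000] = 0.0000; exercise value = 0.0000 ≤ continuation, so V_uu = 0.0000
Node ud (S = 102.9): continuation = 1/1.03·[0.7200·0.0000 + 0.2800·3.5775] = 0.9725; exercise value = 0.0000 ≤ continuation, so V_ud = 0.9725
Node dd (S = 79.47): continuation = 1/1.03·[0.7200·3.5775 + 0.2800·23.4463] = 8.8745; exercise value = 11.5250 > continuation, so V_dd = 11.5250 (exercise)
Node u (S = 121): continuation = 1/1.03·[0.7200·0.0000 + 0.2800·0.9725] = 0.2644; exercise value = 0.0000 ≤ continuation, so V_u = 0.2644
Node d (S = 93.5): continuation = 1/1.03·[0.7200·0.9725 + 0.2800·11.5250] = 3.8128; exercise value = 0.0000 ≤ continuation, so V_d = 3.8128
Node 0 (S = 110): continuation = 1/1.03·[0.7200·0.2644 + 0.2800·3.8128] = 1.2213; exercise value = 0.0000 ≤ continuation, so V_0 = 1.2213

£1.22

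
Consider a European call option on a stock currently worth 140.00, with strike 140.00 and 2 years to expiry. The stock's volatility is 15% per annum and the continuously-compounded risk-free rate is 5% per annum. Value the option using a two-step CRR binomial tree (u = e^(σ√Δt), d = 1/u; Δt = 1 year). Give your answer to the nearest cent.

17.75

CRR parameters: u = e^(σ√Δt) = e^(0.15·√1) = 1.1618, d = 1/u = 0.8607
Per-period rate: rΔt = 0.05·1 = 0.05, so R = e^0.05 = 1.0513
Risk-neutral probability p = (e^0.05 − 0.8607)/(1.1618 − 0.8607) = 0.1906/0.3011 = 0.6328
Terminal stock prices: S_uu = 189, S_ud = 140, S_dd = 103.7
Terminal payoffs (S − K): max(48.98, 0) = 48.98, max(0, 0) = 0, max(-36.29, 0) = 0
Node u (S = 162.7): V_u = e^(−0.05)·[0.6328·48.9802 + 0.3672·0.0000] = 29.4847
Node d (S = 120.5): V_d = e^(−0.05)·[0.6328·0.0000 + 0.3672·0.0000] = 0.0000
Node 0 (S = 140): V_0 = e^(−0.05)·[0.6328·29.4847 + 0.3672·0.0000] = 17.7489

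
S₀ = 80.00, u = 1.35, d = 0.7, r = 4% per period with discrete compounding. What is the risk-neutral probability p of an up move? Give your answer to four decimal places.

Risk-neutral probability p = (1 + 0.04 − 0.7)/(1.35 − 0.7) = 0.3400/0.6500 = 0.5231

p = 0.5231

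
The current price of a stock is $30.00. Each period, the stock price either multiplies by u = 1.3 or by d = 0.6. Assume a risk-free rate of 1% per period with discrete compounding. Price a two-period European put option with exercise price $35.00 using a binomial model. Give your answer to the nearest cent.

Risk-neutral probability p = (1 + 0.01 − 0.6)/(1.3 − 0.6) = 0.4100/0.7000 = 0.5857
Terminal stock prices: S_uu = 50.7, S_ud = 23.4, S_dd = 10.8
Terminal payoffs (K − S): max(-15.7, 0) = 0, max(11.6, 0) = 11.6, max(24.2, 0) = 24.2
Node u (S = 39): V_u = 1/1.01·[0.5857·0.0000 + 0.4143·11.6000] = 4.7581
Node d (S = 18): V_d = 1/1.01·[0.5857·11.6000 + 0.4143·24.2000] = 16.6535
Node 0 (S = 30): V_0 = 1/1.01·[0.5857·4.7581 + 0.4143·16.6535] = 9.5903

$9.59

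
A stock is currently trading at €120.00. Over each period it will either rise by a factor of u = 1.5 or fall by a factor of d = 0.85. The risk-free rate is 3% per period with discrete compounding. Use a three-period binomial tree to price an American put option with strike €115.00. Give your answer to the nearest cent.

Risk-neutral probability p = (1 + 0.03 − 0.85)/(1.5 − 0.85) = 0.1800/0.6500 = 0.2769
Terminal stock prices: S_uuu = 405, S_uud = 229.5, S_udd = 130, S_ddd = 73.69
Terminal payoffs (K − S): max(-290, 0) = 0, max(-114.5, 0) = 0, max(-15.05, 0) = 0, max(41.31, 0) = 41.31
Node uu (S = 270): continuation = 1/1.03·[0.2769·0.0000 + 0.7231·0.0000] = 0.0000; exercise value = 0.0000 ≤ continuation, so V_uu = 0.0000
Node ud (S = 153): continuation = 1/1.03·[0.2769·0.0000 + 0.7231·0.0000] = 0.0000; exercise value = 0.0000 ≤ continuation, so V_ud = 0.0000
Node dd (S = 86.7): continuation = 1/1.03·[0.2769·0.0000 + 0.7231·41.3050] = 28.9968; exercise value = 28.3000 ≤ continuation, so V_dd = 28.9968
Node u (S = 180): continuation = 1/1.03·[0.2769·0.0000 + 0.7231·0.0000] = 0.0000; exercise value = 0.0000 ≤ continuation, so V_u = 0.0000
Node d (S = 102): continuation = 1/1.03·[0.2769·0.0000 + 0.7231·28.9968] = 20.3562; exercise value = 13.0000 ≤ continuation, so V_d = 20.3562
Node 0 (S = 120): continuation = 1/1.03·[0.2769·0.0000 + 0.7231·20.3562] = 14.2904; exercise value = 0.0000 ≤ continuation, so V_0 = 14.2904

€14.29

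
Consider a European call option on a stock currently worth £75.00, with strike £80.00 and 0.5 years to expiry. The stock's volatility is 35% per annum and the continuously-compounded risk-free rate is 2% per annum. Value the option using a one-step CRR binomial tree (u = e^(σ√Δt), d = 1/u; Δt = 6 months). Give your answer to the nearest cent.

CRR parameters: u = e^(σ√Δt) = e^(0.35·√0.5) = 1.2808, d = 1/u = 0.7808
Per-period rate: rΔt = 0.02·0.5 = 0.01, so R = e^0.01 = 1.0101
Risk-neutral probability p = (e^0.01 − 0.7808)/(1.2808 − 0.7808) = 0.2293/0.5000 = 0.4585
Terminal stock prices: S_u = 96.06, S_d = 58.56
Terminal payoffs (S − K): max(16.06, 0) = 16.06, max(-21.44, 0) = 0
Node 0 (S = 75): V_0 = e^(−0.01)·[0.4585·16.0602 + 0.5415·0.0000] = 7.2910

£7.29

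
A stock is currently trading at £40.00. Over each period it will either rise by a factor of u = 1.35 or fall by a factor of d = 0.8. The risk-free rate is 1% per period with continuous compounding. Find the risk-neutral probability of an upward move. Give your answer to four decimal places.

p = 0.3819

Risk-neutral probability p = (e^0.01 − 0.8)/(1.35 − 0.8) = 0.2101/0.5500 = 0.3819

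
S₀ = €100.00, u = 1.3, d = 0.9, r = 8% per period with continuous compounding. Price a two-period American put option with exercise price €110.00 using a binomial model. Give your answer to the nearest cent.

Risk-neutral probability p = (e^0.08 − 0.9)/(1.3 − 0.9) = 0.1833/0.4000 = 0.4582
Terminal stock prices: S_uu = 169, S_ud = 117, S_dd = 81
Terminal payoffs (K − S): max(-59, 0) = 0, max(-7, 0) = 0, max(29, 0) = 29
Node u (S = 130): continuation = e^(−0.08)·[0.4582·0.0000 + 0.5418·0.0000] = 0.0000; exercise value = 0.0000 ≤ continuation, so V_u = 0.0000
Node d (S = 90): continuation = e^(−0.08)·[0.4582·0.0000 + 0.5418·29.0000] = 14.5037; exercise value = 20.0000 > continuation, so V_d = 20.0000 (exercise)
Node 0 (S = 100): continuation = e^(−0.08)·[0.4582·0.0000 + 0.5418·20.0000] = 10.0026; exercise value = 10.0000 ≤ continuation, so V_0 = 10.0026

€10.00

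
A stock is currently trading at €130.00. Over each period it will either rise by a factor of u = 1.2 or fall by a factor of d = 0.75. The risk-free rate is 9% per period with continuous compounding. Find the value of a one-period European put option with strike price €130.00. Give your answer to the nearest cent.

Risk-neutral probability p = (e^0.09 − 0.75)/(1.2 − 0.75) = 0.3442/0.4500 = 0.7648
Terminal stock prices: S_u = 156, S_d = 97.5
Terminal payoffs (K − S): max(-26, 0) = 0, max(32.5, 0) = 32.5
Node 0 (S = 130): V_0 = e^(−0.09)·[0.7648·0.0000 + 0.2352·32.5000] = 6.9851

€6.99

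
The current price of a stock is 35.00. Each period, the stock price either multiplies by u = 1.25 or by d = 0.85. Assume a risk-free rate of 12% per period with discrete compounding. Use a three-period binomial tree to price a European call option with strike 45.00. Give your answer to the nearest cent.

5.58

Risk-neutral probability p = (1 + 0.12 − 0.85)/(1.25 − 0.85) = 0.2700/0.4000 = 0.6750
Terminal stock prices: S_uuu = 68.36, S_uud = 46.48, S_udd = 31.61, S_ddd = 21.49
Terminal payoffs (S − K): max(23.36, 0) = 23.36, max(1.484, 0) = 1.484, max(-13.39, 0) = 0, max(-23.51, 0) = 0
Node uu (S = 54.69): V_uu = 1/1.12·[0.6750·23.3594 + 0.3250·1.4844] = 14.5089
Node ud (S = 37.19): V_ud = 1/1.12·[0.6750·1.4844 + 0.3250·0.0000] = 0.8946
Node dd (S = 25.29): V_dd = 1/1.12·[0.6750·0.0000 + 0.3250·0.0000] = 0.0000
Node u (S = 43.75): V_u = 1/1.12·[0.6750·14.5089 + 0.3250·0.8946] = 9.0038
Node d (S = 29.75): V_d = 1/1.12·[0.6750·0.8946 + 0.3250·0.0000] = 0.5392
Node 0 (S = 35): V_0 = 1/1.12·[0.6750·9.0038 + 0.3250·0.5392] = 5.5829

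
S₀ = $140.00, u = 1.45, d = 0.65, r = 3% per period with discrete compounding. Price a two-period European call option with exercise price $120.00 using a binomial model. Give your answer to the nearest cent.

$42.70

Risk-neutral probability p = (1 + 0.03 − 0.65)/(1.45 − 0.65) = 0.3800/0.8000 = 0.4750
Terminal stock prices: S_uu = 294.4, S_ud = 132, S_dd = 59.15
Terminal payoffs (S − K): max(174.4, 0) = 174.4, max(11.95, 0) = 11.95, max(-60.85, 0) = 0
Node u (S = 203): V_u = 1/1.03·[0.4750·174.3500 + 0.5250·11.9500] = 86.4951
Node d (S = 91): V_d = 1/1.03·[0.4750·11.9500 + 0.5250·0.0000] = 5.5109
Node 0 (S = 140): V_0 = 1/1.03·[0.4750·86.4951 + 0.5250·5.5109] = 42.6975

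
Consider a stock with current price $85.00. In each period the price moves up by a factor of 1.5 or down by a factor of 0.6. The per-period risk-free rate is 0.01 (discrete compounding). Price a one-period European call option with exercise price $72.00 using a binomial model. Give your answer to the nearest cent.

$25.03

Risk-neutral probability p = (1 + 0.01 − 0.6)/(1.5 − 0.6) = 0.4100/0.9000 = 0.4556
Terminal stock prices: S_u = 127.5, S_d = 51
Terminal payoffs (S − K): max(55.5, 0) = 55.5, max(-21, 0) = 0
Node 0 (S = 85): V_0 = 1/1.01·[0.4556·55.5000 + 0.5444·0.0000] = 25.0330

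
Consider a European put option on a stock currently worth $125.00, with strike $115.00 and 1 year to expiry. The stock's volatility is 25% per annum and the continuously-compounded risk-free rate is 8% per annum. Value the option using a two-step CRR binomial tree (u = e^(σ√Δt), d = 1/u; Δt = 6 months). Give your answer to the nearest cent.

$4.63

CRR parameters: u = e^(σ√Δt) = e^(0.25·√0.5) = 1.1934, d = 1/u = 0.8380
Per-period rate: rΔt = 0.08·0.5 = 0.04, so R = e^0.04 = 1.0408
Risk-neutral probability p = (e^0.04 − 0.8380)/(1.1934 − 0.8380) = 0.2028/0.3554 = 0.5708
Terminal stock prices: S_uu = 178, S_ud = 125, S_dd = 87.77
Terminal payoffs (K − S): max(-63.01, 0) = 0, max(-10, 0) = 0, max(27.23, 0) = 27.23
Node u (S = 149.2): V_u = e^(−0.04)·[0.5708·0.0000 + 0.4292·0.0000] = 0.0000
Node d (S = 104.7): V_d = e^(−0.04)·[0.5708·0.0000 + 0.4292·27.2264] = 11.2286
Node 0 (S = 125): V_0 = e^(−0.04)·[0.5708·0.0000 + 0.4292·11.2286] = 4.6309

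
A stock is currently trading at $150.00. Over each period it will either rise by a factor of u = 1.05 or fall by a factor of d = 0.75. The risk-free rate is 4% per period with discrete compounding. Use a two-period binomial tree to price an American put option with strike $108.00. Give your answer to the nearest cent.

Risk-neutral probability p = (1 + 0.04 − 0.75)/(1.05 − 0.75) = 0.2900/0.3000 = 0.9667
Terminal stock prices: S_uu = 165.4, S_ud = 118.1, S_dd = 84.38
Terminal payoffs (K − S): max(-57.38, 0) = 0, max(-10.12, 0) = 0, max(23.62, 0) = 23.62
Node u (S = 157.5): continuation = 1/1.04·[0.9667·0.0000 + 0.0333·0.0000] = 0.0000; exercise value = 0.0000 ≤ continuation, so V_u = 0.0000
Node d (S = 112.5): continuation = 1/1.04·[0.9667·0.0000 + 0.0333·23.6250] = 0.7572; exercise value = 0.0000 ≤ continuation, so V_d = 0.7572
Node 0 (S = 150): continuation = 1/1.04·[0.9667·0.0000 + 0.0333·0.7572] = 0.0243; exercise value = 0.0000 ≤ continuation, so V_0 = 0.0243

$0.02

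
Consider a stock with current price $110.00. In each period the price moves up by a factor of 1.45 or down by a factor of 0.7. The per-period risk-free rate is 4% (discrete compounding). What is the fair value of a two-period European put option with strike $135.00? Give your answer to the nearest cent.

$33.11

Risk-neutral probability p = (1 + 0.04 − 0.7)/(1.45 − 0.7) = 0.3400/0.7500 = 0.4533
Terminal stock prices: S_uu = 231.3, S_ud = 111.6, S_dd = 53.9
Terminal payoffs (K − S): max(-96.28, 0) = 0, max(23.35, 0) = 23.35, max(81.1, 0) = 81.1
Node u (S = 159.5): V_u = 1/1.04·[0.4533·0.0000 + 0.5467·23.3500] = 12.2737
Node d (S = 77): V_d = 1/1.04·[0.4533·23.3500 + 0.5467·81.1000] = 52.8077
Node 0 (S = 110): V_0 = 1/1.04·[0.4533·12.2737 + 0.5467·52.8077] = 33.1080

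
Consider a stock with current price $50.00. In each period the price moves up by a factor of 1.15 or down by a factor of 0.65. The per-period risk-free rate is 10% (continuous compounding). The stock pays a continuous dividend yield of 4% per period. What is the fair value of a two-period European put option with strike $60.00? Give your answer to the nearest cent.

$6.37

Per-period risk-free factor R = e^0.1 = 1.1052; dividend-adjusted growth = e^(0.1−0.04) = 1.0618.
Risk-neutral probability p = (1.0618 − 0.65)/(1.15 − 0.65) = 0.4118/0.5000 = 0.8237
Terminal stock prices: S_uu = 66.12, S_ud = 37.38, S_dd = 21.13
Terminal payoffs (K − S): max(-6.125, 0) = 0, max(22.62, 0) = 22.62, max(38.88, 0) = 38.88
Node u (S = 57.5): V_u = e^(−0.1)·[0.8237·0.0000 + 0.1763·22.6250] = 3.6098
Node d (S = 32.5): V_d = e^(−0.1)·[0.8237·22.6250 + 0.1763·38.8750] = 23.0646
Node 0 (S = 50): V_0 = e^(−0.1)·[0.8237·3.6098 + 0.1763·23.0646] = 6.3702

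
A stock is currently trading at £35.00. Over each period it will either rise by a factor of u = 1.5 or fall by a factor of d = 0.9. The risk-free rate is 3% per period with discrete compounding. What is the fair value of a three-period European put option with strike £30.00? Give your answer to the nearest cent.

£1.97

Risk-neutral probability p = (1 + 0.03 − 0.9)/(1.5 − 0.9) = 0.1300/0.6000 = 0.2167
Terminal stock prices: S_uuu = 118.1, S_uud = 70.88, S_udd = 42.53, S_ddd = 25.52
Terminal payoffs (K − S): max(-88.12, 0) = 0, max(-40.88, 0) = 0, max(-12.53, 0) = 0, max(4.485, 0) = 4.485
Node uu (S = 78.75): V_uu = 1/1.03·[0.2167·0.0000 + 0.7833·0.0000] = 0.0000
Node ud (S = 47.25): V_ud = 1/1.03·[0.2167·0.0000 + 0.7833·0.0000] = 0.0000
Node dd (S = 28.35): V_dd = 1/1.03·[0.2167·0.0000 + 0.7833·4.4850] = 3.4109
Node u (S = 52.5): V_u = 1/1.03·[0.2167·0.0000 + 0.7833·0.0000] = 0.0000
Node d (S = 31.5): V_d = 1/1.03·[0.2167·0.0000 + 0.7833·3.4109] = 2.5941
Node 0 (S = 35): V_0 = 1/1.03·[0.2167·0.0000 + 0.7833·2.5941] = 1.9728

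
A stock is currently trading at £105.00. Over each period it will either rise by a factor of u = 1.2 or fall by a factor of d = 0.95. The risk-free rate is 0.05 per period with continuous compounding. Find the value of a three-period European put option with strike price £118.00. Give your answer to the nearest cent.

Risk-neutral probability p = (e^0.05 − 0.95)/(1.2 − 0.95) = 0.1013/0.2500 = 0.4051
Terminal stock prices: S_uuu = 181.4, S_uud = 143.6, S_udd = 113.7, S_ddd = 90.02
Terminal payoffs (K − S): max(-63.44, 0) = 0, max(-25.64, 0) = 0, max(4.285, 0) = 4.285, max(27.98, 0) = 27.98
Node uu (S = 151.2): V_uu = e^(−0.05)·[0.4051·0.0000 + 0.5949·0.0000] = 0.0000
Node ud (S = 119.7): V_ud = e^(−0.05)·[0.4051·0.0000 + 0.5949·4.2850] = 2.4249
Node dd (S = 94.76): V_dd = e^(−0.05)·[0.4051·4.2850 + 0.5949·27.9756] = 17.4826
Node u (S = 126): V_u = e^(−0.05)·[0.4051·0.0000 + 0.5949·2.4249] = 1.3722
Node d (S = 99.75): V_d = e^(−0.05)·[0.4051·2.4249 + 0.5949·17.4826] = 10.8278
Node 0 (S = 105): V_0 = e^(−0.05)·[0.4051·1.3722 + 0.5949·10.8278] = 6.6562

£6.66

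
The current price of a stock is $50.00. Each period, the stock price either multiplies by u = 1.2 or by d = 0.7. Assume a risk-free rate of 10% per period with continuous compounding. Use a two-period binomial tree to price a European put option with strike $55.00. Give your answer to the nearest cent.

Risk-neutral probability p = (e^0.1 − 0.7)/(1.2 − 0.7) = 0.4052/0.5000 = 0.8103
Terminal stock prices: S_uu = 72, S_ud = 42, S_dd = 24.5
Terminal payoffs (K − S): max(-17, 0) = 0, max(13, 0) = 13, max(30.5, 0) = 30.5
Node u (S = 60): V_u = e^(−0.1)·[0.8103·0.0000 + 0.1897·13.0000] = 2.2309
Node d (S = 35): V_d = e^(−0.1)·[0.8103·13.0000 + 0.1897·30.5000] = 14.7661
Node 0 (S = 50): V_0 = e^(−0.1)·[0.8103·2.2309 + 0.1897·14.7661] = 4.1698

$4.17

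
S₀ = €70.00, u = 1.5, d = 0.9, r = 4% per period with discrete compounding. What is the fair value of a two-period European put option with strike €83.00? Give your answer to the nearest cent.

Risk-neutral probability p = (1 + 0.04 − 0.9)/(1.5 − 0.9) = 0.1400/0.6000 = 0.2333
Terminal stock prices: S_uu = 157.5, S_ud = 94.5, S_dd = 56.7
Terminal payoffs (K − S): max(-74.5, 0) = 0, max(-11.5, 0) = 0, max(26.3, 0) = 26.3
Node u (S = 105): V_u = 1/1.04·[0.2333·0.0000 + 0.7667·0.0000] = 0.0000
Node d (S = 63): V_d = 1/1.04·[0.2333·0.0000 + 0.7667·26.3000] = 19.3878
Node 0 (S = 70): V_0 = 1/1.04·[0.2333·0.0000 + 0.7667·19.3878] = 14.2923

€14.29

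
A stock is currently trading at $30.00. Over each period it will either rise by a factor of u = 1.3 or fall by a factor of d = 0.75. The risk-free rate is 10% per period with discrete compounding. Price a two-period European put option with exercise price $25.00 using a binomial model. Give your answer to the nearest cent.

$0.89

Risk-neutral probability p = (1 + 0.1 − 0.75)/(1.3 − 0.75) = 0.3500/0.5500 = 0.6364
Terminal stock prices: S_uu = 50.7, S_ud = 29.25, S_dd = 16.88
Terminal payoffs (K − S): max(-25.7, 0) = 0, max(-4.25, 0) = 0, max(8.125, 0) = 8.125
Node u (S = 39): V_u = 1/1.1·[0.6364·0.0000 + 0.3636·0.0000] = 0.0000
Node d (S = 22.5): V_d = 1/1.1·[0.6364·0.0000 + 0.3636·8.1250] = 2.6860
Node 0 (S = 30): V_0 = 1/1.1·[0.6364·0.0000 + 0.3636·2.6860] = 0.8879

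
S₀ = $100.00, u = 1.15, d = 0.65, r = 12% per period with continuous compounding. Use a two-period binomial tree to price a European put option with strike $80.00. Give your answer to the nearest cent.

$0.42

Risk-neutral probability p = (e^0.12 − 0.65)/(1.15 − 0.65) = 0.4775/0.5000 = 0.9550
Terminal stock prices: S_uu = 132.2, S_ud = 74.75, S_dd = 42.25
Terminal payoffs (K − S): max(-52.25, 0) = 0, max(5.25, 0) = 5.25, max(37.75, 0) = 37.75
Node u (S = 115): V_u = e^(−0.12)·[0.9550·0.0000 + 0.0450·5.2500] = 0.2096
Node d (S = 65): V_d = e^(−0.12)·[0.9550·5.2500 + 0.0450·37.7500] = 5.9536
Node 0 (S = 100): V_0 = e^(−0.12)·[0.9550·0.2096 + 0.0450·5.9536] = 0.4152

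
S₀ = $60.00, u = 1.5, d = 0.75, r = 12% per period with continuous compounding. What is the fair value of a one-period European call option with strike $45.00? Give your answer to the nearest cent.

Risk-neutral probability p = (e^0.12 − 0.75)/(1.5 − 0.75) = 0.3775/0.7500 = 0.5033
Terminal stock prices: S_u = 90, S_d = 45
Terminal payoffs (S − K): max(45, 0) = 45, max(0, 0) = 0
Node 0 (S = 60): V_0 = e^(−0.12)·[0.5033·45.0000 + 0.4967·0.0000] = 20.0886

$20.09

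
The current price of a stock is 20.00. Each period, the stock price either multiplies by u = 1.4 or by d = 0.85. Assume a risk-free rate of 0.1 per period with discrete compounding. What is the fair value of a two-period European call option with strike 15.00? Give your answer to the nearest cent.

Risk-neutral probability p = (1 + 0.1 − 0.85)/(1.4 − 0.85) = 0.2500/0.5500 = 0.4545
Terminal stock prices: S_uu = 39.2, S_ud = 23.8, S_dd = 14.45
Terminal payoffs (S − K): max(24.2, 0) = 24.2, max(8.8, 0) = 8.8, max(-0.55, 0) = 0
Node u (S = 28): V_u = 1/1.1·[0.4545·24.2000 + 0.5455·8.8000] = 14.3636
Node d (S = 17): V_d = 1/1.1·[0.4545·8.8000 + 0.5455·0.0000] = 3.6364
Node 0 (S = 20): V_0 = 1/1.1·[0.4545·14.3636 + 0.5455·3.6364] = 7.7385

7.74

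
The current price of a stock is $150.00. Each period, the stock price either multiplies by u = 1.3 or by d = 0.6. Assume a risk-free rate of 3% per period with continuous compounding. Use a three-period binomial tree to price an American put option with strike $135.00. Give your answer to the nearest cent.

$22.22

Risk-neutral probability p = (e^0.03 − 0.6)/(1.3 − 0.6) = 0.4305/0.7000 = 0.6149
Terminal stock prices: S_uuu = 329.6, S_uud = 152.1, S_udd = 70.2, S_ddd = 32.4
Terminal payoffs (K − S): max(-194.6, 0) = 0, max(-17.1, 0) = 0, max(64.8, 0) = 64.8, max(102.6, 0) = 102.6
Node uu (S = 253.5): continuation = e^(−0.03)·[0.6149·0.0000 + 0.3851·0.0000] = 0.0000; exercise value = 0.0000 ≤ continuation, so V_uu = 0.0000
Node ud (S = 117): continuation = e^(−0.03)·[0.6149·0.0000 + 0.3851·64.8000] = 24.2148; exercise value = 18.0000 ≤ continuation, so V_ud = 24.2148
Node dd (S = 54): continuation = e^(−0.03)·[0.6149·64.8000 + 0.3851·102.6000] = 77.0101; exercise value = 81.0000 > continuation, so V_dd = 81.0000 (exercise)
Node u (S = 195): continuation = e^(−0.03)·[0.6149·0.0000 + 0.3851·24.2148] = 9.0487; exercise value = 0.0000 ≤ continuation, so V_u = 9.0487
Node d (S = 90): continuation = e^(−0.03)·[0.6149·24.2148 + 0.3851·81.0000] = 44.7189; exercise value = 45.0000 > continuation, so V_d = 45.0000 (exercise)
Node 0 (S = 150): continuation = e^(−0.03)·[0.6149·9.0487 + 0.3851·45.0000] = 22.2157; exercise value = 0.0000 ≤ continuation, so V_0 = 22.2157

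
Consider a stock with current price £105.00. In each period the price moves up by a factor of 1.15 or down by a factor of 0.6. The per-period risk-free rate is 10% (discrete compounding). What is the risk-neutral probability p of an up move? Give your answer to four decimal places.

Risk-neutral probability p = (1 + 0.1 − 0.6)/(1.15 − 0.6) = 0.5000/0.5500 = 0.9091

p = 0.9091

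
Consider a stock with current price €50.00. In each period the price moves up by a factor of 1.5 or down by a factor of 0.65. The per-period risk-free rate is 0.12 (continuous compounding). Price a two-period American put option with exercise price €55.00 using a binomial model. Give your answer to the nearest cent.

Risk-neutral probability p = (e^0.12 − 0.65)/(1.5 − 0.65) = 0.4775/0.8500 = 0.5618
Terminal stock prices: S_uu = 112.5, S_ud = 48.75, S_dd = 21.13
Terminal payoffs (K − S): max(-57.5, 0) = 0, max(6.25, 0) = 6.25, max(33.88, 0) = 33.88
Node u (S = 75): continuation = e^(−0.12)·[0.5618·0.0000 + 0.4382·6.2500] = 2.4293; exercise value = 0.0000 ≤ continuation, so V_u = 2.4293
Node d (S = 32.5): continuation = e^(−0.12)·[0.5618·6.2500 + 0.4382·33.8750] = 16.2806; exercise value = 22.5000 > continuation, so V_d = 22.5000 (exercise)
Node 0 (S = 50): continuation = e^(−0.12)·[0.5618·2.4293 + 0.4382·22.5000] = 9.9557; exercise value = 5.0000 ≤ continuation, so V_0 = 9.9557

€9.96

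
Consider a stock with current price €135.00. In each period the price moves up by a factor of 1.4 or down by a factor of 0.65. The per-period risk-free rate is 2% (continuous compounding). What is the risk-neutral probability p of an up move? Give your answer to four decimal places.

Risk-neutral probability p = (e^0.02 − 0.65)/(1.4 − 0.65) = 0.3702/0.7500 = 0.4936

p = 0.4936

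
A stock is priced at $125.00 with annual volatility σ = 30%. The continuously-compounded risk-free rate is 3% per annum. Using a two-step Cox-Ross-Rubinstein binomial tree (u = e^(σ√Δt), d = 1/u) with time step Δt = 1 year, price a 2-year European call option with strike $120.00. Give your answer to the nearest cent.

$25.30

CRR parameters: u = e^(σ√Δt) = e^(0.3·√1) = 1.3499, d = 1/u = 0.7408
Per-period rate: rΔt = 0.03·1 = 0.03, so R = e^0.03 = 1.0305
Risk-neutral probability p = (e^0.03 − 0.7408)/(1.3499 − 0.7408) = 0.2896/0.6090 = 0.4756
Terminal stock prices: S_uu = 227.8, S_ud = 125, S_dd = 68.6
Terminal payoffs (S − K): max(107.8, 0) = 107.8, max(5, 0) = 5, max(-51.4, 0) = 0
Node u (S = 168.7): V_u = e^(−0.03)·[0.4756·107.7649 + 0.5244·5.0000] = 52.2789
Node d (S = 92.6): V_d = e^(−0.03)·[0.4756·5.0000 + 0.5244·0.0000] = 2.3075
Node 0 (S = 125): V_0 = e^(−0.03)·[0.4756·52.2789 + 0.5244·2.3075] = 25.3014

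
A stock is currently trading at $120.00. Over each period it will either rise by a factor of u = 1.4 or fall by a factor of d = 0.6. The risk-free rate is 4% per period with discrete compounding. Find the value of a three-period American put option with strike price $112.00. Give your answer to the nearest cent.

$23.08

Risk-neutral probability p = (1 + 0.04 − 0.6)/(1.4 − 0.6) = 0.4400/0.8000 = 0.5500
Terminal stock prices: S_uuu = 329.3, S_uud = 141.1, S_udd = 60.48, S_ddd = 25.92
Terminal payoffs (K − S): max(-217.3, 0) = 0, max(-29.12, 0) = 0, max(51.52, 0) = 51.52, max(86.08, 0) = 86.08
Node uu (S = 235.2): continuation = 1/1.04·[0.5500·0.0000 + 0.4500·0.0000] = 0.0000; exercise value = 0.0000 ≤ continuation, so V_uu = 0.0000
Node ud (S = 100.8): continuation = 1/1.04·[0.5500·0.0000 + 0.4500·51.5200] = 22.2923; exercise value = 11.2000 ≤ continuation, so V_ud = 22.2923
Node dd (S = 43.2): continuation = 1/1.04·[0.5500·51.5200 + 0.4500·86.0800] = 64.4923; exercise value = 68.8000 > continuation, so V_dd = 68.8000 (exercise)
Node u (S = 168): continuation = 1/1.04·[0.5500·0.0000 + 0.4500·22.2923] = 9.6457; exercise value = 0.0000 ≤ continuation, so V_u = 9.6457
Node d (S = 72): continuation = 1/1.04·[0.5500·22.2923 + 0.4500·68.8000] = 41.5584; exercise value = 40.0000 ≤ continuation, so V_d = 41.5584
Node 0 (S = 120): continuation = 1/1.04·[0.5500·9.6457 + 0.4500·41.5584] = 23.0831; exercise value = 0.0000 ≤ continuation, so V_0 = 23.0831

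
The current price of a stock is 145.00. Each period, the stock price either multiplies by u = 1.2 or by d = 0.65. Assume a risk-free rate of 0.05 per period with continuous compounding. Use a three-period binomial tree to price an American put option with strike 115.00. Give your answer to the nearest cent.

Risk-neutral probability p = (e^0.05 − 0.65)/(1.2 − 0.65) = 0.4013/0.5500 = 0.7296
Terminal stock prices: S_uuu = 250.6, S_uud = 135.7, S_udd = 73.52, S_ddd = 39.82
Terminal payoffs (K − S): max(-135.6, 0) = 0, max(-20.72, 0) = 0, max(41.48, 0) = 41.48, max(75.18, 0) = 75.18
Node uu (S = 208.8): continuation = e^(−0.05)·[0.7296·0.0000 + 0.2704·0.0000] = 0.0000; exercise value = 0.0000 ≤ continuation, so V_uu = 0.0000
Node ud (S = 113.1): continuation = e^(−0.05)·[0.7296·0.0000 + 0.2704·41.4850] = 10.6711; exercise value = 1.9000 ≤ continuation, so V_ud = 10.6711
Node dd (S = 61.26): continuation = e^(−0.05)·[0.7296·41.4850 + 0.2704·75.1794] = 48.1289; exercise value = 53.7375 > continuation, so V_dd = 53.7375 (exercise)
Node u (S = 174): continuation = e^(−0.05)·[0.7296·0.0000 + 0.2704·10.6711] = 2.7449; exercise value = 0.0000 ≤ continuation, so V_u = 2.7449
Node d (S = 94.25): continuation = e^(−0.05)·[0.7296·10.6711 + 0.2704·53.7375] = 21.2285; exercise value = 20.7500 ≤ continuation, so V_d = 21.2285
Node 0 (S = 145): continuation = e^(−0.05)·[0.7296·2.7449 + 0.2704·21.2285] = 7.3655; exercise value = 0.0000 ≤ continuation, so V_0 = 7.3655

7.37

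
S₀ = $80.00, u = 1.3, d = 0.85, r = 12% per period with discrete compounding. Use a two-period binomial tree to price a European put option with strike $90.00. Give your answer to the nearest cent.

$4.72

Risk-neutral probability p = (1 + 0.12 − 0.85)/(1.3 − 0.85) = 0.2700/0.4500 = 0.6000
Terminal stock prices: S_uu = 135.2, S_ud = 88.4, S_dd = 57.8
Terminal payoffs (K − S): max(-45.2, 0) = 0, max(1.6, 0) = 1.6, max(32.2, 0) = 32.2
Node u (S = 104): V_u = 1/1.12·[0.6000·0.0000 + 0.4000·1.6000] = 0.5714
Node d (S = 68): V_d = 1/1.12·[0.6000·1.6000 + 0.4000·32.2000] = 12.3571
Node 0 (S = 80): V_0 = 1/1.12·[0.6000·0.5714 + 0.4000·12.3571] = 4.7194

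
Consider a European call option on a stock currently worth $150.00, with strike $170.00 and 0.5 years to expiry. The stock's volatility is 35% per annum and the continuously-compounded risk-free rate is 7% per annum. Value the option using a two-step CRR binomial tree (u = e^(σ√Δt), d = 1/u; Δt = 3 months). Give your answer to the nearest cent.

$10.62

CRR parameters: u = e^(σ√Δt) = e^(0.35·√0.25) = 1.1912, d = 1/u = 0.8395
Per-period rate: rΔt = 0.07·0.25 = 0.0175, so R = e^0.0175 = 1.0177
Risk-neutral probability p = (e^0.0175 − 0.8395)/(1.1912 − 0.8395) = 0.1782/0.3518 = 0.5065
Terminal stock prices: S_uu = 212.9, S_ud = 150, S_dd = 105.7
Terminal payoffs (S − K): max(42.86, 0) = 42.86, max(-20, 0) = 0, max(-64.3, 0) = 0
Node u (S = 178.7): V_u = e^(−0.0175)·[0.5065·42.8601 + 0.4935·0.0000] = 21.3339
Node d (S = 125.9): V_d = e^(−0.0175)·[0.5065·0.0000 + 0.4935·0.0000] = 0.0000
Node 0 (S = 150): V_0 = e^(−0.0175)·[0.5065·21.3339 + 0.4935·0.0000] = 10.6191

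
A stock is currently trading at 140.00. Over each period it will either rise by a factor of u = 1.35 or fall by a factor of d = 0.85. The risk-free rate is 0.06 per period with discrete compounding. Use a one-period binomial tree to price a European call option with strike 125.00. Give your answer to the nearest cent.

Risk-neutral probability p = (1 + 0.06 − 0.85)/(1.35 − 0.85) = 0.2100/0.5000 = 0.4200
Terminal stock prices: S_u = 189, S_d = 119
Terminal payoffs (S − K): max(64, 0) = 64, max(-6, 0) = 0
Node 0 (S = 140): V_0 = 1/1.06·[0.4200·64.0000 + 0.5800·0.0000] = 25.3585

25.36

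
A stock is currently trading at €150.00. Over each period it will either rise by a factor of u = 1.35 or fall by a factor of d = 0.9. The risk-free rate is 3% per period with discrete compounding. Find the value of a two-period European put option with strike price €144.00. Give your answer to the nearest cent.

Risk-neutral probability p = (1 + 0.03 − 0.9)/(1.35 − 0.9) = 0.1300/0.4500 = 0.2889
Terminal stock prices: S_uu = 273.4, S_ud = 182.2, S_dd = 121.5
Terminal payoffs (K − S): max(-129.4, 0) = 0, max(-38.25, 0) = 0, max(22.5, 0) = 22.5
Node u (S = 202.5): V_u = 1/1.03·[0.2889·0.0000 + 0.7111·0.0000] = 0.0000
Node d (S = 135): V_d = 1/1.03·[0.2889·0.0000 + 0.7111·22.5000] = 15.5340
Node 0 (S = 150): V_0 = 1/1.03·[0.2889·0.0000 + 0.7111·15.5340] = 10.7246

€10.72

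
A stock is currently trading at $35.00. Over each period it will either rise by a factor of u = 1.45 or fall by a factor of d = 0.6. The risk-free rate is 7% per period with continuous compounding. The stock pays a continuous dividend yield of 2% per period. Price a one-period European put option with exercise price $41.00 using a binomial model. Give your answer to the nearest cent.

$8.75

Per-period risk-free factor R = e^0.07 = 1.0725; dividend-adjusted growth = e^(0.07−0.02) = 1.0513.
Risk-neutral probability p = (1.0513 − 0.6)/(1.45 − 0.6) = 0.4513/0.8500 = 0.5309
Terminal stock prices: S_u = 50.75, S_d = 21
Terminal payoffs (K − S): max(-9.75, 0) = 0, max(20, 0) = 20
Node 0 (S = 35): V_0 = e^(−0.07)·[0.5309·0.0000 + 0.4691·20.0000] = 8.7476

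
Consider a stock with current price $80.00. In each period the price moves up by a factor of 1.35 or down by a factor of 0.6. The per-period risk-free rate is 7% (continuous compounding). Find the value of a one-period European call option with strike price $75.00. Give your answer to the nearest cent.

$19.38

Risk-neutral probability p = (e^0.07 − 0.6)/(1.35 − 0.6) = 0.4725/0.7500 = 0.6300
Terminal stock prices: S_u = 108, S_d = 48
Terminal payoffs (S − K): max(33, 0) = 33, max(-27, 0) = 0
Node 0 (S = 80): V_0 = e^(−0.07)·[0.6300·33.0000 + 0.3700·0.0000] = 19.3848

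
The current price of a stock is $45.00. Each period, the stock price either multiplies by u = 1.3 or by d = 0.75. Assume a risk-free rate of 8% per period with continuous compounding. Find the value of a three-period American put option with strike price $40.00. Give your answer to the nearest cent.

Risk-neutral probability p = (e^0.08 − 0.75)/(1.3 − 0.75) = 0.3333/0.5500 = 0.6060
Terminal stock prices: S_uuu = 98.87, S_uud = 57.04, S_udd = 32.91, S_ddd = 18.98
Terminal payoffs (K − S): max(-58.87, 0) = 0, max(-17.04, 0) = 0, max(7.094, 0) = 7.094, max(21.02, 0) = 21.02
Node uu (S = 76.05): continuation = e^(−0.08)·[0.6060·0.0000 + 0.3940·0.0000] = 0.0000; exercise value = 0.0000 ≤ continuation, so V_uu = 0.0000
Node ud (S = 43.88): continuation = e^(−0.08)·[0.6060·0.0000 + 0.3940·7.0938] = 2.5802; exercise value = 0.0000 ≤ continuation, so V_ud = 2.5802
Node dd (S = 25.31): continuation = e^(−0.08)·[0.6060·7.0938 + 0.3940·21.0156] = 11.6122; exercise value = 14.6875 > continuation, so V_dd = 14.6875 (exercise)
Node u (S = 58.5): continuation = e^(−0.08)·[0.6060·0.0000 + 0.3940·2.5802] = 0.9385; exercise value = 0.0000 ≤ continuation, so V_u = 0.9385
Node d (S = 33.75): continuation = e^(−0.08)·[0.6060·2.5802 + 0.3940·14.6875] = 6.7856; exercise value = 6.2500 ≤ continuation, so V_d = 6.7856
Node 0 (S = 45): continuation = e^(−0.08)·[0.6060·0.9385 + 0.3940·6.7856] = 2.9931; exercise value = 0.0000 ≤ continuation, so V_0 = 2.9931

$2.99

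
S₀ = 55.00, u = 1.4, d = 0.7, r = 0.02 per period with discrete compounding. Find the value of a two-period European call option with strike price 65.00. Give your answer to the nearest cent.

8.60

Risk-neutral probability p = (1 + 0.02 − 0.7)/(1.4 − 0.7) = 0.3200/0.7000 = 0.4571
Terminal stock prices: S_uu = 107.8, S_ud = 53.9, S_dd = 26.95
Terminal payoffs (S − K): max(42.8, 0) = 42.8, max(-11.1, 0) = 0, max(-38.05, 0) = 0
Node u (S = 77): V_u = 1/1.02·[0.4571·42.8000 + 0.5429·0.0000] = 19.1821
Node d (S = 38.5): V_d = 1/1.02·[0.4571·0.0000 + 0.5429·0.0000] = 0.0000
Node 0 (S = 55): V_0 = 1/1.02·[0.4571·19.1821 + 0.5429·0.0000] = 8.5970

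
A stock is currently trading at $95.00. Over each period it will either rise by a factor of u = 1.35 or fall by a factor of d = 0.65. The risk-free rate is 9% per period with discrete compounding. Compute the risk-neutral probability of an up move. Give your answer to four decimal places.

Risk-neutral probability p = (1 + 0.09 − 0.65)/(1.35 − 0.65) = 0.4400/0.7000 = 0.6286

p = 0.6286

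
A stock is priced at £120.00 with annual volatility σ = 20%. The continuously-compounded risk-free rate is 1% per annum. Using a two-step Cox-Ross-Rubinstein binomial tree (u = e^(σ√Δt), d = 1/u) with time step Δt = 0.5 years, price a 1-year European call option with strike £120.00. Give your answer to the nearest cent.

CRR parameters: u = e^(σ√Δt) = e^(0.2·√0.5) = 1.1519, d = 1/u = 0.8681
Per-period rate: rΔt = 0.01·0.5 = 0.005, so R = e^0.005 = 1.0050
Risk-neutral probability p = (e^0.005 − 0.8681)/(1.1519 − 0.8681) = 0.1369/0.2838 = 0.4824
Terminal stock prices: S_uu = 159.2, S_ud = 120, S_dd = 90.44
Terminal payoffs (S − K): max(39.23, 0) = 39.23, max(0, 0) = 0, max(-29.56, 0) = 0
Node u (S = 138.2): V_u = e^(−0.005)·[0.4824·39.2276 + 0.5176·0.0000] = 18.8277
Node d (S = 104.2): V_d = e^(−0.005)·[0.4824·0.0000 + 0.5176·0.0000] = 0.0000
Node 0 (S = 120): V_0 = e^(−0.005)·[0.4824·18.8277 + 0.5176·0.0000] = 9.0366

£9.04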